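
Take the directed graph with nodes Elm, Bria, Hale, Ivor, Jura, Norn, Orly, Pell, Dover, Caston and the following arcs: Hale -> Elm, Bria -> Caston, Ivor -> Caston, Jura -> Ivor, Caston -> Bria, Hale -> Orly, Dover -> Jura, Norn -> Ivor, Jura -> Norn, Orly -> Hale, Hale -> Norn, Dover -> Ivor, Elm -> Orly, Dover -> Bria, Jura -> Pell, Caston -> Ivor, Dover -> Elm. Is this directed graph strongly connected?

There is no directed path from Pell to Hale, so the graph is not strongly connected.

No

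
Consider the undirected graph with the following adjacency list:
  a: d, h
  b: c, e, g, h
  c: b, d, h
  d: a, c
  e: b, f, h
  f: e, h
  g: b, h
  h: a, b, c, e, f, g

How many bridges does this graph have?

0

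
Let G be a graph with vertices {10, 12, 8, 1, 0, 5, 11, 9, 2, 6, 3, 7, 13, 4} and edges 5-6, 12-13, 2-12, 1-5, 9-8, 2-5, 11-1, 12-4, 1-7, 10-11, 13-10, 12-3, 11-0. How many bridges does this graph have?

6

The edges on the cycle 2-12-13-10-11-1-5-2 are not bridges since each lies on that cycle.
But removing 12-3 disconnects 12 from 3; removing 12-4 disconnects 12 from 4; removing 6-5 disconnects 6 from 5; removing 7-1 disconnects 7 from 1 — these are bridges.
In total 6 edges are bridges.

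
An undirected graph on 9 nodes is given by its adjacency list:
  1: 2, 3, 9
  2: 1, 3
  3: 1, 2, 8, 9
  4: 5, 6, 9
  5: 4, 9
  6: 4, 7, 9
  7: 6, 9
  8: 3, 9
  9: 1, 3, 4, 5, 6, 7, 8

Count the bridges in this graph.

The edges on the cycle 9-5-4-9 are not bridges since each lies on that cycle.
Every edge lies on some cycle, so there are no bridges.

0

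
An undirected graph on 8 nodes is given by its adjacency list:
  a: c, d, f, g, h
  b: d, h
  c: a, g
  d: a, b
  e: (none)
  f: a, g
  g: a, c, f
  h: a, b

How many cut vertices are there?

Removing a increases the component count from 2 to 3, so a is a cut vertex.
By contrast removing d leaves 2 components; it is not a cut vertex. No other vertex is a cut vertex either.

1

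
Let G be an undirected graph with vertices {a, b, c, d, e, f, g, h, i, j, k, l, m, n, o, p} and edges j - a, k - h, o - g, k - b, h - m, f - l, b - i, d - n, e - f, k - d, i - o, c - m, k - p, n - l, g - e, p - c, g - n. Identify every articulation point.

k

Removing k increases the component count from 2 to 3, so k is a cut vertex.
By contrast removing j leaves 2 components; it is not a cut vertex. No other vertex is a cut vertex either.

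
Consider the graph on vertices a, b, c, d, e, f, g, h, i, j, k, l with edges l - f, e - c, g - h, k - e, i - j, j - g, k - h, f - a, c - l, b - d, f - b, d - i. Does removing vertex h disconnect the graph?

Deleting h leaves 1 component (was 1) (its neighbors g, k remain connected to each other), so h is not a cut vertex.

No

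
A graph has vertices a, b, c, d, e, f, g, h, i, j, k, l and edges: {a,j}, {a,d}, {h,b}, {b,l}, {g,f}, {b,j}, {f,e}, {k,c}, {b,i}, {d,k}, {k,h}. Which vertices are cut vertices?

Removing b increases the component count from 2 to 4, so b is a cut vertex.
Removing f increases the component count from 2 to 3, so f is a cut vertex.
Removing k increases the component count from 2 to 3, so k is a cut vertex.
By contrast removing l leaves 2 components; it is not a cut vertex. No other vertex is a cut vertex either.

b, f, k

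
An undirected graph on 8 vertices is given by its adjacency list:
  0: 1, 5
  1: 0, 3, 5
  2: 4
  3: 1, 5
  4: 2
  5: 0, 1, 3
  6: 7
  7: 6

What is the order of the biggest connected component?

4

Starting from 6 we can reach 6, 7. That is one component of size 2.
Starting from 2 we can reach 2, 4. That is one component of size 2.
Starting from 0 we can reach 0, 1, 3, 5. That is one component of size 4.
The largest has 4 vertices.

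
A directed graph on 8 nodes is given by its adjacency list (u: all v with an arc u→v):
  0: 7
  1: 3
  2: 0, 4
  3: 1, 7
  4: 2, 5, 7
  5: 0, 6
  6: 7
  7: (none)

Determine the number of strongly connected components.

{2, 4} are all mutually reachable — one SCC of size 2.
{1, 3} are all mutually reachable — one SCC of size 2.
{7} is an SCC by itself.
{5} is an SCC by itself.
{6} is an SCC by itself.
(and 1 more singleton SCC)
That gives 6 strongly connected components.

6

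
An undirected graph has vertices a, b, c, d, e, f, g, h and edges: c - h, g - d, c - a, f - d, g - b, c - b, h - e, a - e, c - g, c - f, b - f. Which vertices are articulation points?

c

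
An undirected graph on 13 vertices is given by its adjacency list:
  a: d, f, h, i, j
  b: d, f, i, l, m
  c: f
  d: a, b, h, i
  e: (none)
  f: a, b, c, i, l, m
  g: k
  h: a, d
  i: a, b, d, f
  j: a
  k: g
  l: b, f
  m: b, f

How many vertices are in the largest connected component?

e is isolated — a component by itself.
Starting from g we can reach g, k. That is one component of size 2.
Starting from a we can reach a, b, c, d, f, h, i, j, l, m. That is one component of size 10.
The largest has 10 vertices.

10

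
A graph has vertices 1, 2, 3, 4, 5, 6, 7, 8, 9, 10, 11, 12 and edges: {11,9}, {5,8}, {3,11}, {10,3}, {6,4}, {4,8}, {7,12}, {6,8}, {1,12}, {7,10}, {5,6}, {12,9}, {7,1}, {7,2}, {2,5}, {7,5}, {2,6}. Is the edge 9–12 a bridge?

No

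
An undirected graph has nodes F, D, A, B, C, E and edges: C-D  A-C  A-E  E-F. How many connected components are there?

2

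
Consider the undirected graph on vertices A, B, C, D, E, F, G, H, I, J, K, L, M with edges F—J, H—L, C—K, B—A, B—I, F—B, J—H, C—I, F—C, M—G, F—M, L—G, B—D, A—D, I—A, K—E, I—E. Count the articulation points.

1

Removing F increases the component count from 1 to 2, so F is a cut vertex.
By contrast removing A leaves 1 component; it is not a cut vertex. No other vertex is a cut vertex either.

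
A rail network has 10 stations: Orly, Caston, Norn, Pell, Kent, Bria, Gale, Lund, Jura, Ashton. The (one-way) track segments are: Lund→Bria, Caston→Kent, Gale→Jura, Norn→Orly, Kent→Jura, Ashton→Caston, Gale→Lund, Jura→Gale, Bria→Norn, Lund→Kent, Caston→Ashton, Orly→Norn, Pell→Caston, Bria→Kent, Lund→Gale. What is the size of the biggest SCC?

5

{Bria, Gale, Jura, Kent, Lund} are all mutually reachable — one SCC of size 5.
{Norn, Orly} are all mutually reachable — one SCC of size 2.
{Ashton, Caston} are all mutually reachable — one SCC of size 2.
{Pell} is an SCC by itself.
The largest has 5 vertices.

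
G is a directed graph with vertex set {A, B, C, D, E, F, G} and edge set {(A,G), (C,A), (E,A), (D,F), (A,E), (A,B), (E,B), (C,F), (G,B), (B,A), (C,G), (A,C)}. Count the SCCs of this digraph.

3

{A, B, C, E, G} are all mutually reachable — one SCC of size 5.
{F} is an SCC by itself.
{D} is an SCC by itself.
That gives 3 strongly connected components.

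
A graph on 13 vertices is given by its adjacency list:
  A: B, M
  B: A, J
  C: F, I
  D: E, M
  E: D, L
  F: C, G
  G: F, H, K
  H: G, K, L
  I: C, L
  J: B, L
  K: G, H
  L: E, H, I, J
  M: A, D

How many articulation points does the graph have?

1

Removing L increases the component count from 1 to 2, so L is a cut vertex.
By contrast removing B leaves 1 component; it is not a cut vertex. No other vertex is a cut vertex either.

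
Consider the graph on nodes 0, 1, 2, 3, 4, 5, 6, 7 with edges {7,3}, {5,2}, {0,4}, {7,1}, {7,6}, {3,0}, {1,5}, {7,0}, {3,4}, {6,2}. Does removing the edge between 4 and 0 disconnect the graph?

After removing 4-0, the path 4-3-0 still connects them, so the edge is not a bridge.

No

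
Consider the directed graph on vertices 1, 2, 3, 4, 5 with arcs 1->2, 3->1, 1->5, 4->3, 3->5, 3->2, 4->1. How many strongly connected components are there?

5

{3} is an SCC by itself.
{2} is an SCC by itself.
{4} is an SCC by itself.
{1} is an SCC by itself.
{5} is an SCC by itself.
That gives 5 strongly connected components.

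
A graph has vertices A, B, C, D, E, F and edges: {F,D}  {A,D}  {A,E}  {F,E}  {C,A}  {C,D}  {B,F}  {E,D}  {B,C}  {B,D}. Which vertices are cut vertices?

none

Removing C, for instance, still leaves 1 component. No single vertex removal increases the component count — the graph has no articulation points.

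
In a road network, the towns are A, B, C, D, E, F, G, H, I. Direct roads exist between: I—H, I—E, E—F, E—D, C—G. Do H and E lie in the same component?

From H we can reach D, E, F, H, I, which includes E.

Yes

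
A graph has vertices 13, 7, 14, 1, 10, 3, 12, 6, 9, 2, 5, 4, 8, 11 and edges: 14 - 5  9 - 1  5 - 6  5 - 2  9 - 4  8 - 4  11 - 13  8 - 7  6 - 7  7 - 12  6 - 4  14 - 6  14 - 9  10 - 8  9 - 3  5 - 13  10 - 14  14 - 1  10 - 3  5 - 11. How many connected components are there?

1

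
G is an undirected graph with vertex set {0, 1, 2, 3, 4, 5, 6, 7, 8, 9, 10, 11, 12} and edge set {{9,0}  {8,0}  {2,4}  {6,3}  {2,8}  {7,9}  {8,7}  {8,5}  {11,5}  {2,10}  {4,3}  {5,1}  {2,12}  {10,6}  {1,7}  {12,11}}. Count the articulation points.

1

Removing 2 increases the component count from 1 to 2, so 2 is a cut vertex.
By contrast removing 6 leaves 1 component; it is not a cut vertex. No other vertex is a cut vertex either.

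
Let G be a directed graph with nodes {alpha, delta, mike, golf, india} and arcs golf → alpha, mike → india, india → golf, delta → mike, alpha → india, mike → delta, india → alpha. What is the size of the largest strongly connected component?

3

{golf, alpha, india} are all mutually reachable — one SCC of size 3.
{mike, delta} are all mutually reachable — one SCC of size 2.
The largest has 3 vertices.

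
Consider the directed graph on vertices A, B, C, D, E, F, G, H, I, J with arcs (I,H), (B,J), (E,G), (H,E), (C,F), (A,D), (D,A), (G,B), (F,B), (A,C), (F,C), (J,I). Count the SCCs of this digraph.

3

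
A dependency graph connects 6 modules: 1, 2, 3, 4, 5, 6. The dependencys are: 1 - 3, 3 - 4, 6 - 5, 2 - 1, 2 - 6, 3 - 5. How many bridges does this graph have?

The edges on the cycle 2-1-3-5-6-2 are not bridges since each lies on that cycle.
But removing 3 - 4 disconnects 3 from 4 — this is a bridge.

1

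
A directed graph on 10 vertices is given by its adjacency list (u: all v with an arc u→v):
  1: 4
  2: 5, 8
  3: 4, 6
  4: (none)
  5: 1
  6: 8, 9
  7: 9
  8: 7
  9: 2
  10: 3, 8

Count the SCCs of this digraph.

{2, 7, 8, 9} are all mutually reachable — one SCC of size 4.
{4} is an SCC by itself.
{1} is an SCC by itself.
{3} is an SCC by itself.
{6} is an SCC by itself.
(and 2 more singleton SCCs)
That gives 7 strongly connected components.

7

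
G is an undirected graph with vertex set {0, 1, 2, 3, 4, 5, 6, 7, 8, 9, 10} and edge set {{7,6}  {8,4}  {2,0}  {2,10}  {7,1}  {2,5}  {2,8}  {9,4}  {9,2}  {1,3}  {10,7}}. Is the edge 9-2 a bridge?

No

After removing 9-2, the path 9-4-8-2 still connects them, so the edge is not a bridge.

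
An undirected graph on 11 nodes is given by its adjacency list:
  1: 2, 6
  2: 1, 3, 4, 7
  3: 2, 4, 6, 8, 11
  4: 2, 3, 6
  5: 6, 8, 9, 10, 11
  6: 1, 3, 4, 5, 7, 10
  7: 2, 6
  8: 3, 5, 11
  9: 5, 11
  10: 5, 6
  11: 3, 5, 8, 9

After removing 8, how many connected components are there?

1

With 8 gone, the remaining components are: {1, 2, 3, 4, 5, 6, 7, 9, 10, 11}.
That is 1 component.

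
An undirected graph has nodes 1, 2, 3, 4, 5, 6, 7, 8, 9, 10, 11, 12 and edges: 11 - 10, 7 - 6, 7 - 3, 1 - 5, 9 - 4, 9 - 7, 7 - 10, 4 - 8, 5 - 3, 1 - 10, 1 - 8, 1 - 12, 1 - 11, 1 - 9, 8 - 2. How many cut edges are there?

3

The edges on the cycle 1-9-7-10-1 are not bridges since each lies on that cycle.
But removing 6 - 7 disconnects 6 from 7; removing 12 - 1 disconnects 12 from 1; removing 2 - 8 disconnects 2 from 8 — these are bridges.
That makes 3 bridges.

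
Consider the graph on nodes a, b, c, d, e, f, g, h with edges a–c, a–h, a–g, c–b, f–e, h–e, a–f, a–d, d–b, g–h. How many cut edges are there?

0

The edges on the cycle a-f-e-h-a are not bridges since each lies on that cycle.
Every edge lies on some cycle, so there are no bridges.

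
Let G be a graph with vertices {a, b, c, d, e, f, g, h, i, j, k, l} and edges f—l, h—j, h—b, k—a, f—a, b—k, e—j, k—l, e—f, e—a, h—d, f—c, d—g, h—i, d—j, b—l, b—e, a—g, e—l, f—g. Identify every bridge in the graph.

c-f, h-i

The edges on the cycle b-e-f-a-k-b are not bridges since each lies on that cycle.
But removing h—i disconnects h from i; removing f—c disconnects f from c — these are bridges.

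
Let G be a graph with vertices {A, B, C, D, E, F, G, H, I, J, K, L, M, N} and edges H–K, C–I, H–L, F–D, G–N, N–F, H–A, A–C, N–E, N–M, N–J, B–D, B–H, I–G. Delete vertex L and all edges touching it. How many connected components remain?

With L gone, the remaining components are: {A, B, C, D, E, F, G, H, I, J, K, M, N}.
That is 1 component.

1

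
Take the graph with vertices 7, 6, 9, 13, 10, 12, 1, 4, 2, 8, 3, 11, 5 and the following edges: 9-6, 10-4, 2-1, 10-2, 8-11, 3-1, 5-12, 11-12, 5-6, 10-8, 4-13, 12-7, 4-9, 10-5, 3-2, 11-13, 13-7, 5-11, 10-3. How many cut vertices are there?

Removing 10 increases the component count from 1 to 2, so 10 is a cut vertex.
By contrast removing 3 leaves 1 component; it is not a cut vertex. No other vertex is a cut vertex either.

1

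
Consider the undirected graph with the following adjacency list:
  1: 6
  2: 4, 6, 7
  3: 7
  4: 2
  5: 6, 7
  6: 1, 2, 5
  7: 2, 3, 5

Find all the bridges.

1-6, 2-4, 3-7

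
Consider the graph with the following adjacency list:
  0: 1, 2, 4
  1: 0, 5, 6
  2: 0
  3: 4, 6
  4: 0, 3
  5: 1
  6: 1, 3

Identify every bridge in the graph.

0-2, 1-5

The edges on the cycle 3-4-0-1-6-3 are not bridges since each lies on that cycle.
But removing 1-5 disconnects 1 from 5; removing 0-2 disconnects 0 from 2 — these are bridges.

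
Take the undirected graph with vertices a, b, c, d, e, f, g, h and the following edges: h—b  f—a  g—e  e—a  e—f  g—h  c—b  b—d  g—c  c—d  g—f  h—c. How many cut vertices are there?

Removing g increases the component count from 1 to 2, so g is a cut vertex.
By contrast removing c leaves 1 component; it is not a cut vertex. No other vertex is a cut vertex either.

1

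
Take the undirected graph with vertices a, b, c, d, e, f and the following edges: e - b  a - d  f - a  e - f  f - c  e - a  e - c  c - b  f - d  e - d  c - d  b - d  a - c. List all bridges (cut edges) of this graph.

none

The edges on the cycle e-f-a-c-b-e are not bridges since each lies on that cycle.
Every edge lies on some cycle, so there are no bridges.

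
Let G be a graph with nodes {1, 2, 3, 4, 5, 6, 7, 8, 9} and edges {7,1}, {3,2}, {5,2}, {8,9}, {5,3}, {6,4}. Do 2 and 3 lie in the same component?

Yes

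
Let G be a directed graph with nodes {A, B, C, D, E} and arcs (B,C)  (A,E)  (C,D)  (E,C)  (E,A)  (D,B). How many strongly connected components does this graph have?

{B, C, D} are all mutually reachable — one SCC of size 3.
{A, E} are all mutually reachable — one SCC of size 2.
That gives 2 strongly connected components.

2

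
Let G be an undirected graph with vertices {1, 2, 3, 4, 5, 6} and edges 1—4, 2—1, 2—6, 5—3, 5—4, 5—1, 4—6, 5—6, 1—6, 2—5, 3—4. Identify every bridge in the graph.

none

The edges on the cycle 5-1-4-5 are not bridges since each lies on that cycle.
Every edge lies on some cycle, so there are no bridges.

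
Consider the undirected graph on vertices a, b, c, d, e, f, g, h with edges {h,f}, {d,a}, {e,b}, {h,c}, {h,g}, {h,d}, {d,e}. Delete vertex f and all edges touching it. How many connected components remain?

With f gone, the remaining components are: {a, b, c, d, e, g, h}.
That is 1 component.

1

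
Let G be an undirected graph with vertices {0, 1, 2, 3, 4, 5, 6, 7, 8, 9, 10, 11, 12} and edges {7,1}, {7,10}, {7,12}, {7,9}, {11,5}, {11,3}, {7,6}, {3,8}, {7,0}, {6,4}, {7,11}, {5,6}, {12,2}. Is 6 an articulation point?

Yes

Deleting 6 raises the number of components from 1 to 2, so 6 is a cut vertex.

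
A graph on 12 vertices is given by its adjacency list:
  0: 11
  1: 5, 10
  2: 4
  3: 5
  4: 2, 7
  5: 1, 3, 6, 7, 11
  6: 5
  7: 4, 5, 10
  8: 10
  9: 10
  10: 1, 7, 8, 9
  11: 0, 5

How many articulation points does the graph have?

Removing 4 increases the component count from 1 to 2, so 4 is a cut vertex.
Removing 5 increases the component count from 1 to 4, so 5 is a cut vertex.
Removing 7 increases the component count from 1 to 2, so 7 is a cut vertex.
Likewise 10, 11 are cut vertices.
By contrast removing 0 leaves 1 component; it is not a cut vertex. No other vertex is a cut vertex either.

5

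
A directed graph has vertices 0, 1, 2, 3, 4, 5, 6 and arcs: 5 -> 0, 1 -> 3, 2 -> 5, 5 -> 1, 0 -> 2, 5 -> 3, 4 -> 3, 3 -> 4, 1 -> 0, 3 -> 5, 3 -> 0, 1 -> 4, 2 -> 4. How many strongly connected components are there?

2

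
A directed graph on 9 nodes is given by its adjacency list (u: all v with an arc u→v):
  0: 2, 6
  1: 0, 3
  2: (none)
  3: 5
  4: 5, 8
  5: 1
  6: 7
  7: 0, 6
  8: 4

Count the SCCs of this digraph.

{0, 6, 7} are all mutually reachable — one SCC of size 3.
{1, 3, 5} are all mutually reachable — one SCC of size 3.
{4, 8} are all mutually reachable — one SCC of size 2.
{2} is an SCC by itself.
That gives 4 strongly connected components.

4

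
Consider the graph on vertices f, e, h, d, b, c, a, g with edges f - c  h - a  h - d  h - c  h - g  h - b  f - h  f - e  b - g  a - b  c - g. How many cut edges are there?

2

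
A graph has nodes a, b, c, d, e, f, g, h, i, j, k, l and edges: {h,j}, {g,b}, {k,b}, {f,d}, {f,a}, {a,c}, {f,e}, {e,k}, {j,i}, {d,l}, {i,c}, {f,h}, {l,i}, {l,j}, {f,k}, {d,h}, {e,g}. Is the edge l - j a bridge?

After removing l - j, the path l-i-j still connects them, so the edge is not a bridge.

No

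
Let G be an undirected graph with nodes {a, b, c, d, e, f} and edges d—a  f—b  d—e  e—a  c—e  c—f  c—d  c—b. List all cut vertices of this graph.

c

Removing c increases the component count from 1 to 2, so c is a cut vertex.
By contrast removing e leaves 1 component; it is not a cut vertex. No other vertex is a cut vertex either.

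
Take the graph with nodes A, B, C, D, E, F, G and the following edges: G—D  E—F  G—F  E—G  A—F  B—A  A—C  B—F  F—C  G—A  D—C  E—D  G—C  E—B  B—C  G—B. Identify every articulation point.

none

Removing A, for instance, still leaves 1 component. No single vertex removal increases the component count — the graph has no articulation points.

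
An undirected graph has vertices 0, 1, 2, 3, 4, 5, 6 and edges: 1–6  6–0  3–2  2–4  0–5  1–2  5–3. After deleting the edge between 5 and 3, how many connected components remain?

1

5 and 3 are still connected via 5-0-6-1-2-3, so the component count stays at 1.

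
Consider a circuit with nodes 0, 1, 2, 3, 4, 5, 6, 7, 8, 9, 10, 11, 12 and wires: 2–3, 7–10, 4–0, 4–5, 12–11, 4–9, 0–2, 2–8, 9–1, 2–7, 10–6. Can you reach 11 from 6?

The component containing 6 is {0, 1, 2, 3, 4, 5, 6, 7, 8, 9, 10}, and 11 is not in it.

No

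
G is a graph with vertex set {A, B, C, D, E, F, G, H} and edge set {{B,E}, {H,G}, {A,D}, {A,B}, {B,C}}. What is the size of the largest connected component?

5

F is isolated — a component by itself.
Starting from G we can reach G, H. That is one component of size 2.
Starting from A we can reach A, B, C, D, E. That is one component of size 5.
The largest has 5 vertices.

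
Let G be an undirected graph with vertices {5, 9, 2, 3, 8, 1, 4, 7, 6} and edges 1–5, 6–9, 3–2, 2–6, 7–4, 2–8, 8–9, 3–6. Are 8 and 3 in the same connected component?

From 8 we can reach 2, 3, 6, 8, 9, which includes 3.

Yes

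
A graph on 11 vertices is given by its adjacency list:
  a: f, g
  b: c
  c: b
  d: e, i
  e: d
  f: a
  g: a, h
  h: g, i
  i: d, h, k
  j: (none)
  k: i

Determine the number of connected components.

j is isolated — a component by itself.
Starting from b we can reach b, c. That is one component of size 2.
Starting from a we can reach a, d, e, f, g, h, i, k. That is one component of size 8.
Total: 3 components.

3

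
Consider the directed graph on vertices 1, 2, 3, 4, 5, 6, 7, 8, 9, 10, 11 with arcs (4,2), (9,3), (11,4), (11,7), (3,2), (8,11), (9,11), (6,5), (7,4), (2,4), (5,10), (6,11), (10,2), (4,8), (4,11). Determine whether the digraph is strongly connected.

No

There is no directed path from 9 to 10, so the graph is not strongly connected.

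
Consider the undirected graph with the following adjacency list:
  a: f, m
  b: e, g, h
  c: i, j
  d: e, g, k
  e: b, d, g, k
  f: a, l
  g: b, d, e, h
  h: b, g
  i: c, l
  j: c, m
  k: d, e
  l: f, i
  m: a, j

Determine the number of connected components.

Starting from b we can reach b, d, e, g, h, k. That is one component of size 6.
Starting from a we can reach a, c, f, i, j, l, m. That is one component of size 7.
Total: 2 components.

2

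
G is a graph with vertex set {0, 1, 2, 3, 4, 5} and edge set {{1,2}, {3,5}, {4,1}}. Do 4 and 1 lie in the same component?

Yes

From 4 we can reach 1, 2, 4, which includes 1.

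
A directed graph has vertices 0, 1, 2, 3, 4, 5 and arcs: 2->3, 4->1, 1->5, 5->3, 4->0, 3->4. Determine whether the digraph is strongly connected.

No

There is no directed path from 0 to 2, so the graph is not strongly connected.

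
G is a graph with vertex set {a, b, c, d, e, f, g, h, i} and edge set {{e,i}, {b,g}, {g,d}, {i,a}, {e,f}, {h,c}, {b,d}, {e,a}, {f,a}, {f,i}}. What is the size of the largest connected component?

4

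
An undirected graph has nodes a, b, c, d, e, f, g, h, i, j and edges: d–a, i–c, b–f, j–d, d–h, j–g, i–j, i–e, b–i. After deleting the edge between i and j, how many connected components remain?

Before removal there is 1 component.
i–j is a bridge — removing it separates i's side from j's side.
After removal: 2 components.

2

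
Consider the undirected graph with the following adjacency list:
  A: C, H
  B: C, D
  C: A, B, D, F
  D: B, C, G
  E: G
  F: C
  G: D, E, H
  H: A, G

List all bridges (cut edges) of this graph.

C-F, E-G

The edges on the cycle H-G-D-C-A-H are not bridges since each lies on that cycle.
But removing C-F disconnects C from F; removing E-G disconnects E from G — these are bridges.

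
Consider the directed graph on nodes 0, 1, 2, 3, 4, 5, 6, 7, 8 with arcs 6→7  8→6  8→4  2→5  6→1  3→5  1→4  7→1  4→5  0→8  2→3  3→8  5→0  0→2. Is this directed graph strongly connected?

Yes

From 4 we can reach every vertex (0, 1, 2, 3, 4, 5, 6, 7, 8), and every vertex can reach 4 (0, 1, 2, 3, 4, 5, 6, 7, 8). So the whole graph is one strongly connected component.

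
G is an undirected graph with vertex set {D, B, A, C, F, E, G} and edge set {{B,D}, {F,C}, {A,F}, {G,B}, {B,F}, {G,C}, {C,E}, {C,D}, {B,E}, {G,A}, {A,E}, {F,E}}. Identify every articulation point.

Removing F, for instance, still leaves 1 component. No single vertex removal increases the component count — the graph has no articulation points.

none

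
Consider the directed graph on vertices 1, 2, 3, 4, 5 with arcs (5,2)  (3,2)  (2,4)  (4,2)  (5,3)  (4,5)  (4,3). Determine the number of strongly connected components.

2

{2, 3, 4, 5} are all mutually reachable — one SCC of size 4.
{1} is an SCC by itself.
That gives 2 strongly connected components.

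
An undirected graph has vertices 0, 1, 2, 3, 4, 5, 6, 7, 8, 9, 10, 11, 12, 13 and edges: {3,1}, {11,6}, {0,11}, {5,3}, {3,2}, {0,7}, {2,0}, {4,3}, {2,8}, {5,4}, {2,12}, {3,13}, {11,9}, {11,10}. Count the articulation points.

4

Removing 0 increases the component count from 1 to 3, so 0 is a cut vertex.
Removing 2 increases the component count from 1 to 4, so 2 is a cut vertex.
Removing 3 increases the component count from 1 to 4, so 3 is a cut vertex.
Likewise 11 is a cut vertex.
By contrast removing 1 leaves 1 component; it is not a cut vertex. No other vertex is a cut vertex either.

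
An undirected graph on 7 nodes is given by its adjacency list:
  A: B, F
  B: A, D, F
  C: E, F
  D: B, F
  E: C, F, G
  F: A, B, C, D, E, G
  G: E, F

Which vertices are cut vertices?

Removing F increases the component count from 1 to 2, so F is a cut vertex.
By contrast removing G leaves 1 component; it is not a cut vertex. No other vertex is a cut vertex either.

F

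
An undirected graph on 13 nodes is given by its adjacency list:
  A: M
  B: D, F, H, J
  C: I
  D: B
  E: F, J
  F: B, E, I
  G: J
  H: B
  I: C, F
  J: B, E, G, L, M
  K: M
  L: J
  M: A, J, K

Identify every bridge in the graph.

A-M, B-D, B-H, C-I, F-I, G-J, J-L, J-M, K-M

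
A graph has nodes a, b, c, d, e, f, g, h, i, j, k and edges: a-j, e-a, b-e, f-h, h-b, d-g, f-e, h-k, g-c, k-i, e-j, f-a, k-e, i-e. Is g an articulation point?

Deleting g raises the number of components from 2 to 3, so g is a cut vertex.

Yes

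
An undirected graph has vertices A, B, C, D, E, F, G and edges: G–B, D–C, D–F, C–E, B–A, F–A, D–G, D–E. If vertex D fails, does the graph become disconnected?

Deleting D raises the number of components from 1 to 2, so D is a cut vertex.

Yes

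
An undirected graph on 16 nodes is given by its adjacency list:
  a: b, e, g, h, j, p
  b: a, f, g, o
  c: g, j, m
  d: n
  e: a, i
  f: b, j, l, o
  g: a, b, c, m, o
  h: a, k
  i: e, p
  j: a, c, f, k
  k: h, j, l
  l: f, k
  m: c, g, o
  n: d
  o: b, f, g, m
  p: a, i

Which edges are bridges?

The edges on the cycle a-h-k-l-f-b-a are not bridges since each lies on that cycle.
But removing n-d disconnects n from d — this is a bridge.

d-n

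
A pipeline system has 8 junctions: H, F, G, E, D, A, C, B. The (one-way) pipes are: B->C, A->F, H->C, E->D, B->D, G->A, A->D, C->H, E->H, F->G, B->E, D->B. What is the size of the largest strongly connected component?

{B, D, E} are all mutually reachable — one SCC of size 3.
{A, F, G} are all mutually reachable — one SCC of size 3.
{C, H} are all mutually reachable — one SCC of size 2.
The largest has 3 vertices.

3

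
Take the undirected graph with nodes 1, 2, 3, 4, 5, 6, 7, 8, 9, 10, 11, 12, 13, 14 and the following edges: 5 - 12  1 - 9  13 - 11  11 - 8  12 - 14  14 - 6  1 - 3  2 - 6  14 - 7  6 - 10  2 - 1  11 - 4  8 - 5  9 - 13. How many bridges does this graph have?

4

The edges on the cycle 2-1-9-13-11-8-5-12-14-6-2 are not bridges since each lies on that cycle.
But removing 6 - 10 disconnects 6 from 10; removing 4 - 11 disconnects 4 from 11; removing 1 - 3 disconnects 1 from 3; removing 14 - 7 disconnects 14 from 7 — these are bridges.
That makes 4 bridges.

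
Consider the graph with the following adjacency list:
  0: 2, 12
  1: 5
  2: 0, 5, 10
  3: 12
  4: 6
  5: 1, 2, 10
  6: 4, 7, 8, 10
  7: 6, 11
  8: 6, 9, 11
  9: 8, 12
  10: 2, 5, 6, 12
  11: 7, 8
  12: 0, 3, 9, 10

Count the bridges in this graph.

The edges on the cycle 6-7-11-8-9-12-10-6 are not bridges since each lies on that cycle.
But removing 3-12 disconnects 3 from 12; removing 1-5 disconnects 1 from 5; removing 6-4 disconnects 6 from 4 — these are bridges.
That makes 3 bridges.

3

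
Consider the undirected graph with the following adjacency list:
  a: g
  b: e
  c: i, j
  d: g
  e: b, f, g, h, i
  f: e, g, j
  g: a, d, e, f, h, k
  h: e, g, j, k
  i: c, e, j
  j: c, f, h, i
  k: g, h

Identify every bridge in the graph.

a-g, b-e, d-g

The edges on the cycle i-j-f-e-i are not bridges since each lies on that cycle.
But removing a-g disconnects a from g; removing b-e disconnects b from e; removing d-g disconnects d from g — these are bridges.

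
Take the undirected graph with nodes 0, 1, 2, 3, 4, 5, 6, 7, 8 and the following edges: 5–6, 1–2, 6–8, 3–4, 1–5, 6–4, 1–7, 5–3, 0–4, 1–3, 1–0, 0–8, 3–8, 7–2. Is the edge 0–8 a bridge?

No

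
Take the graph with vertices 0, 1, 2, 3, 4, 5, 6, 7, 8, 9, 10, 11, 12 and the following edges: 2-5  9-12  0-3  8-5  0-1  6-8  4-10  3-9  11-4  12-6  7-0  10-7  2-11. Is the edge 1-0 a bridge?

Removing 1-0 leaves no path between 1 and 0: the component count goes from 1 to 2. So it is a bridge.

Yes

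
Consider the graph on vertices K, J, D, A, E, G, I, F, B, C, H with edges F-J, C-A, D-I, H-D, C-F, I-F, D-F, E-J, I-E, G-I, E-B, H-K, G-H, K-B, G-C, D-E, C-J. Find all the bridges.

The edges on the cycle G-H-K-B-E-I-G are not bridges since each lies on that cycle.
But removing C-A disconnects C from A — this is a bridge.

A-C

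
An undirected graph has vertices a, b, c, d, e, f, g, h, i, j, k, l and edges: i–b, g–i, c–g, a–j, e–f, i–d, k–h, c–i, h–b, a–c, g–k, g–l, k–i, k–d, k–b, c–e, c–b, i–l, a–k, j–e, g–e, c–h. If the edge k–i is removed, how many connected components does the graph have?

1

k and i are still connected via k-g-i, so the component count stays at 1.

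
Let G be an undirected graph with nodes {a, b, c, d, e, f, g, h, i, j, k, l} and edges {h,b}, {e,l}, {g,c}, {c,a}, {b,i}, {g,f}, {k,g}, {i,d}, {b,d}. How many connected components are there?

j is isolated — a component by itself.
Starting from e we can reach e, l. That is one component of size 2.
Starting from b we can reach b, d, h, i. That is one component of size 4.
Starting from a we can reach a, c, f, g, k. That is one component of size 5.
Total: 4 components.

4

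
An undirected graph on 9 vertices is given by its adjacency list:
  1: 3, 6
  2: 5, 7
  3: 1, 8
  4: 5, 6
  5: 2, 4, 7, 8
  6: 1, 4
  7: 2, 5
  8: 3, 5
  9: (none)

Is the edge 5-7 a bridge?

After removing 5-7, the path 5-2-7 still connects them, so the edge is not a bridge.

No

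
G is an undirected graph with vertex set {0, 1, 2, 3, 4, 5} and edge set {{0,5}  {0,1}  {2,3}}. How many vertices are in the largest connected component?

4 is isolated — a component by itself.
Starting from 2 we can reach 2, 3. That is one component of size 2.
Starting from 0 we can reach 0, 1, 5. That is one component of size 3.
The largest has 3 vertices.

3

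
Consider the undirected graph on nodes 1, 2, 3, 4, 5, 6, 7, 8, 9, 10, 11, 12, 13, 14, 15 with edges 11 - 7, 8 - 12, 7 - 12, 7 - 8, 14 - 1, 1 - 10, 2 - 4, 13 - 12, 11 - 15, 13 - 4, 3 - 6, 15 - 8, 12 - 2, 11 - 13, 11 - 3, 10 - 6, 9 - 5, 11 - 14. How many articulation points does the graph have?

Removing 11 increases the component count from 2 to 3, so 11 is a cut vertex.
By contrast removing 12 leaves 2 components; it is not a cut vertex. No other vertex is a cut vertex either.

1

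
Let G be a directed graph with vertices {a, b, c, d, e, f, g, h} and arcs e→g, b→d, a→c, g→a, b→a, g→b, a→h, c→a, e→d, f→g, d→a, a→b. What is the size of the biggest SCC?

{a, b, c, d} are all mutually reachable — one SCC of size 4.
{h} is an SCC by itself.
{f} is an SCC by itself.
{g} is an SCC by itself.
{e} is an SCC by itself.
The largest has 4 vertices.

4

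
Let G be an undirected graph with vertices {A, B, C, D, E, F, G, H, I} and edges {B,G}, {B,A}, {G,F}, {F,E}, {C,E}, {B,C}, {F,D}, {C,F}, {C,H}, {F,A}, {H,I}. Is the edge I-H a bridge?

Removing I-H leaves no path between I and H: the component count goes from 1 to 2. So it is a bridge.

Yes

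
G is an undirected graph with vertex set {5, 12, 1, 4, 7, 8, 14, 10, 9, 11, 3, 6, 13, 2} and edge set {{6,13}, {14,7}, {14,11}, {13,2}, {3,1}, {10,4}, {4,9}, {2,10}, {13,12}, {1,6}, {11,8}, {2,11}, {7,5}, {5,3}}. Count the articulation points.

Removing 2 increases the component count from 1 to 2, so 2 is a cut vertex.
Removing 4 increases the component count from 1 to 2, so 4 is a cut vertex.
Removing 10 increases the component count from 1 to 2, so 10 is a cut vertex.
Likewise 11, 13 are cut vertices.
By contrast removing 14 leaves 1 component; it is not a cut vertex. No other vertex is a cut vertex either.

5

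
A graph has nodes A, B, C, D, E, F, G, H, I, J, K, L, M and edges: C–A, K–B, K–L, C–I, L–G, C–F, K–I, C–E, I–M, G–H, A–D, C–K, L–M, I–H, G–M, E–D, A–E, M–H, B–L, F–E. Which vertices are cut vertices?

Removing C increases the component count from 2 to 3, so C is a cut vertex.
By contrast removing F leaves 2 components; it is not a cut vertex. No other vertex is a cut vertex either.

C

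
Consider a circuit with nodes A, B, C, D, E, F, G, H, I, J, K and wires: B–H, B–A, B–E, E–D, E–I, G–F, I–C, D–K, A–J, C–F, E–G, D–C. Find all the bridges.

The edges on the cycle E-D-C-I-E are not bridges since each lies on that cycle.
But removing B–E disconnects B from E; removing A–J disconnects A from J; removing D–K disconnects D from K; removing B–H disconnects B from H — these are bridges.
In total 5 edges are bridges.

A-B, A-J, B-E, B-H, D-K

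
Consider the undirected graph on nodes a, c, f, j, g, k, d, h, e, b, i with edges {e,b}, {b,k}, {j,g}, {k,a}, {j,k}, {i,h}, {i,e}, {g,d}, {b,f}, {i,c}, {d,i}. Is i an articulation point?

Deleting i raises the number of components from 1 to 3, so i is a cut vertex.

Yes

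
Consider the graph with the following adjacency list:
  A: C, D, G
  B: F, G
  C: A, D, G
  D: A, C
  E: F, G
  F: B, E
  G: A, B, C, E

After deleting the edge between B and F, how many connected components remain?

B and F are still connected via B-G-E-F, so the component count stays at 1.

1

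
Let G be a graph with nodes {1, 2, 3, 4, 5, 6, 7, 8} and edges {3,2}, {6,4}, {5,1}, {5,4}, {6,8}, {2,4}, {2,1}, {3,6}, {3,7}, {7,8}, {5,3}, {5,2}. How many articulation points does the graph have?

0

Removing 4, for instance, still leaves 1 component. No single vertex removal increases the component count — the graph has no articulation points.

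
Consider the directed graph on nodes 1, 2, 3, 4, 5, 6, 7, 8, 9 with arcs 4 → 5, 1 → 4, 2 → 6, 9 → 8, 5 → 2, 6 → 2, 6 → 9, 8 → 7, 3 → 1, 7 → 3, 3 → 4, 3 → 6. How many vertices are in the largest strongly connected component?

{1, 2, 3, 4, 5, 6, 7, 8, 9} are all mutually reachable — one SCC of size 9.
The largest has 9 vertices.

9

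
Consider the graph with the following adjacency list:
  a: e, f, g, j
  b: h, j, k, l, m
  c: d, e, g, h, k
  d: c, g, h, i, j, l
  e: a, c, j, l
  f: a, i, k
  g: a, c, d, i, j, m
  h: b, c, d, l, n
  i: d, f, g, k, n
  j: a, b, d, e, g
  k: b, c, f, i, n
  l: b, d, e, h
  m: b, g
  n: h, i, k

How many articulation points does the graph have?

Removing d, for instance, still leaves 1 component. No single vertex removal increases the component count — the graph has no articulation points.

0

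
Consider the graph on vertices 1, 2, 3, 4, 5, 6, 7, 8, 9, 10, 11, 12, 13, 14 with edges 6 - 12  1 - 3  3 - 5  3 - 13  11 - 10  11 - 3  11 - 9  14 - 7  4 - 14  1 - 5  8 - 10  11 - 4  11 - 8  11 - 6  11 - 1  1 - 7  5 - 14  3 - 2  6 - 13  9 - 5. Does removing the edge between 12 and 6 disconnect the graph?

Yes

Removing 12 - 6 leaves no path between 12 and 6: the component count goes from 1 to 2. So it is a bridge.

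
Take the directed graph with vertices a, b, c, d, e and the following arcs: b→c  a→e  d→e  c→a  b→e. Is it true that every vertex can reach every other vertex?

No

There is no directed path from b to d, so the graph is not strongly connected.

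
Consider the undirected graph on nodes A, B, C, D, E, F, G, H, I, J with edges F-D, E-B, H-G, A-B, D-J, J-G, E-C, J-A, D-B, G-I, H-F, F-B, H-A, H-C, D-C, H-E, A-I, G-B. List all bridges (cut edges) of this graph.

The edges on the cycle H-F-D-J-A-I-G-H are not bridges since each lies on that cycle.
Every edge lies on some cycle, so there are no bridges.

none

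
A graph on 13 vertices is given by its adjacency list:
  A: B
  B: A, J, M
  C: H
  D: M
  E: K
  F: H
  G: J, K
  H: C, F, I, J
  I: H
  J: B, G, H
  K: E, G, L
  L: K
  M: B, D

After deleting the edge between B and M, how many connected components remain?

Before removal there is 1 component.
B-M is a bridge — removing it separates B's side from M's side.
After removal: 2 components.

2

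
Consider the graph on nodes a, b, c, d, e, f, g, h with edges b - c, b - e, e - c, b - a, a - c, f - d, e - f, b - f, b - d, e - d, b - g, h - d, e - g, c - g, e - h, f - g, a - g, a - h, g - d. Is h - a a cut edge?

No

After removing h - a, the path h-e-b-a still connects them, so the edge is not a bridge.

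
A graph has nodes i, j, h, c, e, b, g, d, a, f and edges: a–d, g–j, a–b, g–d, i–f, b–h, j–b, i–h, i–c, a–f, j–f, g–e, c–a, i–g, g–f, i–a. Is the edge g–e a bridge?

Yes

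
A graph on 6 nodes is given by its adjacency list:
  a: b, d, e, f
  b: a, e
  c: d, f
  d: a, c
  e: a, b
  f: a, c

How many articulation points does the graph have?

Removing a increases the component count from 1 to 2, so a is a cut vertex.
By contrast removing f leaves 1 component; it is not a cut vertex. No other vertex is a cut vertex either.

1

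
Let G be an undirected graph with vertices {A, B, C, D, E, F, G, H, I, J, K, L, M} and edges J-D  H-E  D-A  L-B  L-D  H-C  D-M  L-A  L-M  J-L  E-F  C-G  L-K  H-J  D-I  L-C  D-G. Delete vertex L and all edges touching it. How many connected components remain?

With L gone, the remaining components are: {B}; {K}; {A, C, D, E, F, G, H, I, J, M}.
That is 3 components.

3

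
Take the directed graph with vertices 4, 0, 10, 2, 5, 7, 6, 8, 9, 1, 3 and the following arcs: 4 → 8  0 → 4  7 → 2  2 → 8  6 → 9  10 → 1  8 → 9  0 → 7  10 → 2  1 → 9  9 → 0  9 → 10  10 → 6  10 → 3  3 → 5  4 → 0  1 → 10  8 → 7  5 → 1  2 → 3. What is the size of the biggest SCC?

{0, 1, 2, 3, 4, 5, 6, 7, 8, 9, 10} are all mutually reachable — one SCC of size 11.
The largest has 11 vertices.

11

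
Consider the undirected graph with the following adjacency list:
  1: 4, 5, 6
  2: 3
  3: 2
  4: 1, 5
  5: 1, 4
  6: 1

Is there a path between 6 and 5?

From 6 we can reach 1, 4, 5, 6, which includes 5.

Yes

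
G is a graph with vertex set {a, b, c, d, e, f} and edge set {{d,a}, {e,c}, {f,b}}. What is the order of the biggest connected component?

2

Starting from b we can reach b, f. That is one component of size 2.
Starting from a we can reach a, d. That is one component of size 2.
Starting from c we can reach c, e. That is one component of size 2.
The largest has 2 vertices.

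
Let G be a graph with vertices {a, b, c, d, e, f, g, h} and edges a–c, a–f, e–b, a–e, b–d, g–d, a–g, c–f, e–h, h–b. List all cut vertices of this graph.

Removing a increases the component count from 1 to 2, so a is a cut vertex.
By contrast removing b leaves 1 component; it is not a cut vertex. No other vertex is a cut vertex either.

a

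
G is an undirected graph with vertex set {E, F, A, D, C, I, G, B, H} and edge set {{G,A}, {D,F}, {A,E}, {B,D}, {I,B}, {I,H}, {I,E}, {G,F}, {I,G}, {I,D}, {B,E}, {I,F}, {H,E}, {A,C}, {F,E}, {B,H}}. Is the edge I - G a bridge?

No

After removing I - G, the path I-F-G still connects them, so the edge is not a bridge.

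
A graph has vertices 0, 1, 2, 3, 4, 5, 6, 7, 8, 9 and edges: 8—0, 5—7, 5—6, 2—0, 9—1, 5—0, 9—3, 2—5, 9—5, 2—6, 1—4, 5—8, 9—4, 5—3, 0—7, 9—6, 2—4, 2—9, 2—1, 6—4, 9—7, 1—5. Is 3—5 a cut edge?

No

After removing 3—5, the path 3-9-5 still connects them, so the edge is not a bridge.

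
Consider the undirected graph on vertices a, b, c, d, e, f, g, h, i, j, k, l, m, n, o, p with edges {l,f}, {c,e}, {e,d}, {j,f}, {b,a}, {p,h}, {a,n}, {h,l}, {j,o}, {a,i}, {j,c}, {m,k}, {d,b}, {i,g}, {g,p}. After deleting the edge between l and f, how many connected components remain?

l and f are still connected via l-h-p-g-i-a-b-d-e-c-j-f, so the component count stays at 2.

2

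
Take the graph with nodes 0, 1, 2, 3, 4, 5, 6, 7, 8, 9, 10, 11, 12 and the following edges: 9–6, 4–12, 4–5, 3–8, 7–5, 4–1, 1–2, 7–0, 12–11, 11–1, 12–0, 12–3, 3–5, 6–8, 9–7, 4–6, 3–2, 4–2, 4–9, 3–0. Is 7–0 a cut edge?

No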